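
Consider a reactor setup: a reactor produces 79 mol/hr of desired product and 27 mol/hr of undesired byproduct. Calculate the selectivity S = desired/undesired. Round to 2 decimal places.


S = desired product rate / undesired product rate
S = 79 / 27
S = 2.93


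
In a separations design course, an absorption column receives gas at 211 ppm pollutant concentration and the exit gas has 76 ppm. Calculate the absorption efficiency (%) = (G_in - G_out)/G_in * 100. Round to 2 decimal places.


Efficiency = (G_in - G_out) / G_in * 100%
Efficiency = (211 - 76) / 211 * 100
Efficiency = 135 / 211 * 100
Efficiency = 63.98%


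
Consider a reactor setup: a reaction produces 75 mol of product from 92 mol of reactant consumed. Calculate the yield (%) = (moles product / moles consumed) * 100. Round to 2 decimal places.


Yield = (moles product / moles consumed) * 100%
Yield = (75 / 92) * 100
Yield = 0.8152 * 100
Yield = 81.52%


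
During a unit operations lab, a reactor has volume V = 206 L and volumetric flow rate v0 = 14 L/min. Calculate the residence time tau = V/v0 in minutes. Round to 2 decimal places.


tau = V / v0
tau = 206 / 14
tau = 14.71 min


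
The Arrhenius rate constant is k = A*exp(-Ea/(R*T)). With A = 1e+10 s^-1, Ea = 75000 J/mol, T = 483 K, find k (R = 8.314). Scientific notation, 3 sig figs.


k = A * exp(-Ea/(R*T))
k = 1e+10 * exp(-75000 / (8.314 * 483))
k = 1e+10 * exp(-18.676871)
k = 7.74e+01


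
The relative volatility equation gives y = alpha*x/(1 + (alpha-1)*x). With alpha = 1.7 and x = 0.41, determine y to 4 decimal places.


y = alpha*x / (1 + (alpha-1)*x)
y = 1.7*0.41 / (1 + (1.7-1)*0.41)
y = 0.697 / (1 + 0.287)
y = 0.697 / 1.287
y = 0.5416


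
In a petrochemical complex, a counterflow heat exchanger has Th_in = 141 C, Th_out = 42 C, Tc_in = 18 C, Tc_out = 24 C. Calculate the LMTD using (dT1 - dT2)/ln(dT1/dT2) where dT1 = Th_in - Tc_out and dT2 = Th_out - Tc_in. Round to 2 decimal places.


dT1 = Th_in - Tc_out = 141 - 24 = 117
dT2 = Th_out - Tc_in = 42 - 18 = 24
LMTD = (dT1 - dT2) / ln(dT1/dT2)
LMTD = (117 - 24) / ln(117/24)
LMTD = 58.71 K


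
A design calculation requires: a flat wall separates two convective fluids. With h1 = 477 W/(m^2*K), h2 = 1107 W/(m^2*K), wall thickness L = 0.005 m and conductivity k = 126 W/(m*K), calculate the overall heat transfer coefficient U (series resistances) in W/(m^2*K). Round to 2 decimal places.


1/U = 1/h1 + L/k + 1/h2
1/U = 1/477 + 0.005/126 + 1/1107
1/U = 0.0020964361 + 3.96825e-05 + 0.0009033424
1/U = 0.003039461
U = 329.01 W/(m^2*K)


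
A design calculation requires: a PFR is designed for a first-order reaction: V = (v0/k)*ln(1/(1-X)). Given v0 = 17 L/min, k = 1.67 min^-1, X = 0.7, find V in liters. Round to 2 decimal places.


V = (v0/k) * ln(1/(1-X))
V = (17/1.67) * ln(1/(1-0.7))
V = 10.179641 * ln(3.333333)
V = 10.179641 * 1.203973
V = 12.26 L


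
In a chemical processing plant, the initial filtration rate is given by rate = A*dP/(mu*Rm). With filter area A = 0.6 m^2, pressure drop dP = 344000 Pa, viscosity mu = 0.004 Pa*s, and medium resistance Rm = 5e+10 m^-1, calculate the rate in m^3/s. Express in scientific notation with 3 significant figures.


rate = A * dP / (mu * Rm)
rate = 0.6 * 344000 / (0.004 * 5e+10)
rate = 206400.0 / 2.000e+08
rate = 1.03e-03 m^3/s


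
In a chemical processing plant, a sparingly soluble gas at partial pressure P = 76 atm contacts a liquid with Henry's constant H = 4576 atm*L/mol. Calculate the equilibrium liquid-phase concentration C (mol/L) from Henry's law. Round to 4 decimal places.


C = P / H
C = 76 / 4576
C = 0.0166 mol/L


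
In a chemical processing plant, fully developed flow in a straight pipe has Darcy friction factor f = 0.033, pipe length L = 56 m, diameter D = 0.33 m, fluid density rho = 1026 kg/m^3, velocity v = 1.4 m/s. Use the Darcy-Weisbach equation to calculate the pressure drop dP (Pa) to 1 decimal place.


dP = f * (L/D) * (rho*v^2/2)
dP = 0.033 * (56/0.33) * (1026*1.4^2/2)
L/D = 169.6969697
rho*v^2/2 = 1026*1.96/2 = 1005.48
dP = 0.033 * 169.6969697 * 1005.48
dP = 5630.7 Pa


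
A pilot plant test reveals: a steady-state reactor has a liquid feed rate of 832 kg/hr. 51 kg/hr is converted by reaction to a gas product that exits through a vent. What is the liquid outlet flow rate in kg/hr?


Steady-state mass balance on the main outlet: F_out = F_in - F_removed
F_out = 832 - 51
F_out = 781 kg/hr


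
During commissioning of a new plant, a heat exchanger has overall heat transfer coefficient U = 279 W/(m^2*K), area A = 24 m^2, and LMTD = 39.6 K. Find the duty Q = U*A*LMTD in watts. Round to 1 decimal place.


Q = U * A * LMTD
Q = 279 * 24 * 39.6
Q = 265161.6 W


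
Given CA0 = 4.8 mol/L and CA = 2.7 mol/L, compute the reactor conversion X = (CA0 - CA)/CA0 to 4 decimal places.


X = (CA0 - CA) / CA0
X = (4.8 - 2.7) / 4.8
X = 2.1 / 4.8
X = 0.4375


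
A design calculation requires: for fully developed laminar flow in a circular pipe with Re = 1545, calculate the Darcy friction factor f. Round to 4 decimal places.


f = 64 / Re
f = 64 / 1545
f = 0.0414


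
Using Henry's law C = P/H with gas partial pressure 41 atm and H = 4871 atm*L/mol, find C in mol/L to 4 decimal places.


C = P / H
C = 41 / 4871
C = 0.0084 mol/L


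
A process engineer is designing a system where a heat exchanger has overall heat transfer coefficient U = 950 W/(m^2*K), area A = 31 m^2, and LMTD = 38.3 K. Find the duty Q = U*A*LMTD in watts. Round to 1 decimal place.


Q = U * A * LMTD
Q = 950 * 31 * 38.3
Q = 1127935.0 W


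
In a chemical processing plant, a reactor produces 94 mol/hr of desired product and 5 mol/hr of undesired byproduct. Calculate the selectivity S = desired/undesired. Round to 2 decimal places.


S = desired product rate / undesired product rate
S = 94 / 5
S = 18.80


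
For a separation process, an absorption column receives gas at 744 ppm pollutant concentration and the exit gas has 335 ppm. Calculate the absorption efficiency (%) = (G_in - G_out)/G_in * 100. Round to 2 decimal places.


Efficiency = (G_in - G_out) / G_in * 100%
Efficiency = (744 - 335) / 744 * 100
Efficiency = 409 / 744 * 100
Efficiency = 54.97%


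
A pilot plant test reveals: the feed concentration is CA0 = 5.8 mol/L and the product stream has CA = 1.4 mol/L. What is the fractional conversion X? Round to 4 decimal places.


X = (CA0 - CA) / CA0
X = (5.8 - 1.4) / 5.8
X = 4.4 / 5.8
X = 0.7586


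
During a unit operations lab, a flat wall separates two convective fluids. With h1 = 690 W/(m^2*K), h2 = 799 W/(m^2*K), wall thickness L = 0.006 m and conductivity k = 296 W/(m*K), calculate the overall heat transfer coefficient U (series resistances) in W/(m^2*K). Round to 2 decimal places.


1/U = 1/h1 + L/k + 1/h2
1/U = 1/690 + 0.006/296 + 1/799
1/U = 0.0014492754 + 2.02703e-05 + 0.0012515645
1/U = 0.0027211102
U = 367.50 W/(m^2*K)


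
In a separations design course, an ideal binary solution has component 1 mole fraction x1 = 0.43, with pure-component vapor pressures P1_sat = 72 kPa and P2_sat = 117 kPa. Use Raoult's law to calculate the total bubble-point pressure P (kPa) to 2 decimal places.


P = x1*P1_sat + x2*P2_sat
x2 = 1 - x1 = 1 - 0.43 = 0.57
P = 0.43*72 + 0.57*117
P = 30.96 + 66.69
P = 97.65 kPa


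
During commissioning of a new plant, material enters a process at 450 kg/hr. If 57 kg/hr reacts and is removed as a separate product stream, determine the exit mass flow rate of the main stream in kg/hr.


Steady-state mass balance on the main outlet: F_out = F_in - F_removed
F_out = 450 - 57
F_out = 393 kg/hr


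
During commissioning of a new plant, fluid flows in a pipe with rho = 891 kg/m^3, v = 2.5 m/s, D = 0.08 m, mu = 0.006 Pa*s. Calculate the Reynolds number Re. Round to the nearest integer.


Re = rho * v * D / mu
Re = 891 * 2.5 * 0.08 / 0.006
Re = 178.2 / 0.006
Re = 29700


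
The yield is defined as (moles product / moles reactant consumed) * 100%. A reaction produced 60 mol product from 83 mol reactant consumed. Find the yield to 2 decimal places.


Yield = (moles product / moles consumed) * 100%
Yield = (60 / 83) * 100
Yield = 0.7229 * 100
Yield = 72.29%


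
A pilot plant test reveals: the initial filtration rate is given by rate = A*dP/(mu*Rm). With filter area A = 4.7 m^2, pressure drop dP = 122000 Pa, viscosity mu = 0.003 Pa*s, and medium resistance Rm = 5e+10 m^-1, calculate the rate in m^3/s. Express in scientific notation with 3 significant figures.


rate = A * dP / (mu * Rm)
rate = 4.7 * 122000 / (0.003 * 5e+10)
rate = 573400.0 / 1.500e+08
rate = 3.82e-03 m^3/s


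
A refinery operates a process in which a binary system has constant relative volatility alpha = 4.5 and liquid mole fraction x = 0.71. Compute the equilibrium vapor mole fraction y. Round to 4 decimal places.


y = alpha*x / (1 + (alpha-1)*x)
y = 4.5*0.71 / (1 + (4.5-1)*0.71)
y = 3.195 / (1 + 2.485)
y = 3.195 / 3.485
y = 0.9168


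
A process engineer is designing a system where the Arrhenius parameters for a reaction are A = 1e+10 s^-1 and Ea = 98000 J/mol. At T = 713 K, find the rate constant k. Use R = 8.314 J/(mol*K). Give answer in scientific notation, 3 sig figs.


k = A * exp(-Ea/(R*T))
k = 1e+10 * exp(-98000 / (8.314 * 713))
k = 1e+10 * exp(-16.532043)
k = 6.61e+02


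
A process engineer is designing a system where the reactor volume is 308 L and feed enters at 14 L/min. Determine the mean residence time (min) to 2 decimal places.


tau = V / v0
tau = 308 / 14
tau = 22.00 min


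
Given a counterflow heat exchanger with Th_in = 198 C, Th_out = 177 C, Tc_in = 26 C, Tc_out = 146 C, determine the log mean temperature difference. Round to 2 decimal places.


dT1 = Th_in - Tc_out = 198 - 146 = 52
dT2 = Th_out - Tc_in = 177 - 26 = 151
LMTD = (dT1 - dT2) / ln(dT1/dT2)
LMTD = (52 - 151) / ln(52/151)
LMTD = 92.87 K


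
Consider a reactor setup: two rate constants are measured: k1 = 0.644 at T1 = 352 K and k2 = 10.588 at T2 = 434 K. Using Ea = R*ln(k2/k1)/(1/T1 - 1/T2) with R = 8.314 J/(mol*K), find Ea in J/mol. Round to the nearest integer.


Ea = R * ln(k2/k1) / (1/T1 - 1/T2)
ln(k2/k1) = ln(10.588/0.644) = 2.7997778
1/T1 - 1/T2 = 1/352 - 1/434 = 0.000536761625
Ea = 8.314 * 2.7997778 / 0.000536761625
Ea = 43366 J/mol


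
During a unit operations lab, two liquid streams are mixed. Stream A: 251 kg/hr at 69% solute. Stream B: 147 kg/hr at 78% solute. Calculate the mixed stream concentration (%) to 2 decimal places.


Mass balance on solute: F1*x1 + F2*x2 = F3*x3
F3 = F1 + F2 = 251 + 147 = 398 kg/hr
x3 = (F1*x1 + F2*x2)/F3
x3 = (251*0.69 + 147*0.78) / 398
x3 = 72.32%


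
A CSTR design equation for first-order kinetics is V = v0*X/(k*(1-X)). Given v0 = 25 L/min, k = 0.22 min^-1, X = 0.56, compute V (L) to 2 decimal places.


V = v0 * X / (k * (1 - X))
V = 25 * 0.56 / (0.22 * (1 - 0.56))
V = 14.0 / (0.22 * 0.44)
V = 14.0 / 0.0968
V = 144.63 L


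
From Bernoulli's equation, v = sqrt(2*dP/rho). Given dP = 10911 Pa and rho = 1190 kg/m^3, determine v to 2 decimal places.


v = sqrt(2*dP/rho)
v = sqrt(2*10911/1190)
v = sqrt(18.337815)
v = 4.28 m/s


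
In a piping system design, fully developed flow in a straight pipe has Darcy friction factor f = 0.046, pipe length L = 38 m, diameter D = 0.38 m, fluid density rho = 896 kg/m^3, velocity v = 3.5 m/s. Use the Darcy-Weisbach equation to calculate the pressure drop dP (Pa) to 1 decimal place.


dP = f * (L/D) * (rho*v^2/2)
dP = 0.046 * (38/0.38) * (896*3.5^2/2)
L/D = 100.0
rho*v^2/2 = 896*12.25/2 = 5488.0
dP = 0.046 * 100.0 * 5488.0
dP = 25244.8 Pa


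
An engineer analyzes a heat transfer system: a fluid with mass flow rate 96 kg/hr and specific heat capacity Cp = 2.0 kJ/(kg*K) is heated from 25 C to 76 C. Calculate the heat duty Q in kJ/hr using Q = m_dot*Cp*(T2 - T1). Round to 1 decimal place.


Q = m_dot * Cp * (T2 - T1)
Q = 96 * 2.0 * (76 - 25)
Q = 96 * 2.0 * 51
Q = 9792.0 kJ/hr


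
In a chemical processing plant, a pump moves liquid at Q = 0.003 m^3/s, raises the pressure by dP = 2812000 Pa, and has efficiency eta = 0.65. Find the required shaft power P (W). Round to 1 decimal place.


P = Q * dP / eta
P = 0.003 * 2812000 / 0.65
P = 8436.0 / 0.65
P = 12978.5 W


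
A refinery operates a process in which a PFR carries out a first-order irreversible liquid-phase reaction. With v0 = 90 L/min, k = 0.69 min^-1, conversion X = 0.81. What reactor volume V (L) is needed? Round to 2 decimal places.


V = (v0/k) * ln(1/(1-X))
V = (90/0.69) * ln(1/(1-0.81))
V = 130.434783 * ln(5.263158)
V = 130.434783 * 1.660731
V = 216.62 L


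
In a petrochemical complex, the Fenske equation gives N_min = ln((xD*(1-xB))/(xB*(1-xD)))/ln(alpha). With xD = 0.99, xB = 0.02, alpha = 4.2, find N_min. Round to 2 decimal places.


N_min = ln((xD*(1-xB))/(xB*(1-xD))) / ln(alpha)
Numerator inside ln: 0.9702 / 0.0002 = 4851.0
ln(4851.0) = 8.48694
ln(alpha) = ln(4.2) = 1.435085
N_min = 8.48694 / 1.435085 = 5.91


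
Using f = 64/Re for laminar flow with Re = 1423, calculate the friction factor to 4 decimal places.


f = 64 / Re
f = 64 / 1423
f = 0.0450


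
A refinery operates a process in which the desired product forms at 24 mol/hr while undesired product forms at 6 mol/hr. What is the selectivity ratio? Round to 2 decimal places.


S = desired product rate / undesired product rate
S = 24 / 6
S = 4.00


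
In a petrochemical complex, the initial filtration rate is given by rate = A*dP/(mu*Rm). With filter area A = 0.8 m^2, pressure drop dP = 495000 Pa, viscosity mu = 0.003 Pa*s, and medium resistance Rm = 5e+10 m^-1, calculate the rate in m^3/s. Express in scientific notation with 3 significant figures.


rate = A * dP / (mu * Rm)
rate = 0.8 * 495000 / (0.003 * 5e+10)
rate = 396000.0 / 1.500e+08
rate = 2.64e-03 m^3/s


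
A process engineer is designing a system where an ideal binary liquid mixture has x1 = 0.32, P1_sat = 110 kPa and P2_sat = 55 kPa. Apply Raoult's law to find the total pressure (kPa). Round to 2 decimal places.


P = x1*P1_sat + x2*P2_sat
x2 = 1 - x1 = 1 - 0.32 = 0.68
P = 0.32*110 + 0.68*55
P = 35.2 + 37.4
P = 72.60 kPa


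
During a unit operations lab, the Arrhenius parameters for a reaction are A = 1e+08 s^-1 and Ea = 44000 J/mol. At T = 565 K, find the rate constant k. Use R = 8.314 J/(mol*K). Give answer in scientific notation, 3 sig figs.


k = A * exp(-Ea/(R*T))
k = 1e+08 * exp(-44000 / (8.314 * 565))
k = 1e+08 * exp(-9.366864)
k = 8.55e+03


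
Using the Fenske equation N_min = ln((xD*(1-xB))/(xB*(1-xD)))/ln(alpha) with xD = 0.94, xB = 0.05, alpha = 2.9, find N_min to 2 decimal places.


N_min = ln((xD*(1-xB))/(xB*(1-xD))) / ln(alpha)
Numerator inside ln: 0.893 / 0.003 = 297.666667
ln(297.666667) = 5.695974
ln(alpha) = ln(2.9) = 1.064711
N_min = 5.695974 / 1.064711 = 5.35


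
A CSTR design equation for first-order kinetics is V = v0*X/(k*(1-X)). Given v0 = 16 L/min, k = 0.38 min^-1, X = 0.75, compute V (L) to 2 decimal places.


V = v0 * X / (k * (1 - X))
V = 16 * 0.75 / (0.38 * (1 - 0.75))
V = 12.0 / (0.38 * 0.25)
V = 12.0 / 0.095
V = 126.32 L


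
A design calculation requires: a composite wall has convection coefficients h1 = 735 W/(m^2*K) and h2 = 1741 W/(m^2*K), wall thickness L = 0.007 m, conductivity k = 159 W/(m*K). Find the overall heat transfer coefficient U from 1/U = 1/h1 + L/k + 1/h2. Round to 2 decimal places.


1/U = 1/h1 + L/k + 1/h2
1/U = 1/735 + 0.007/159 + 1/1741
1/U = 0.0013605442 + 4.40252e-05 + 0.0005743825
1/U = 0.0019789519
U = 505.32 W/(m^2*K)


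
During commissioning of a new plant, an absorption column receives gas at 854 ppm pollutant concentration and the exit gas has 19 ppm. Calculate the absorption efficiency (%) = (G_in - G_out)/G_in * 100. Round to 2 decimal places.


Efficiency = (G_in - G_out) / G_in * 100%
Efficiency = (854 - 19) / 854 * 100
Efficiency = 835 / 854 * 100
Efficiency = 97.78%


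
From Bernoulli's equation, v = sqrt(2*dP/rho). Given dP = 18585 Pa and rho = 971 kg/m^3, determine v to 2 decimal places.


v = sqrt(2*dP/rho)
v = sqrt(2*18585/971)
v = sqrt(38.280124)
v = 6.19 m/s


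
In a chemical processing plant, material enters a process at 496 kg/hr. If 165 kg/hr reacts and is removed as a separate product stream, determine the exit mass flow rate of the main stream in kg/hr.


Steady-state mass balance on the main outlet: F_out = F_in - F_removed
F_out = 496 - 165
F_out = 331 kg/hr


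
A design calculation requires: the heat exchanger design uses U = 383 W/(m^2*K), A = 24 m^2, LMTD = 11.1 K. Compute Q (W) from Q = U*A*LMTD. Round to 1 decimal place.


Q = U * A * LMTD
Q = 383 * 24 * 11.1
Q = 102031.2 W


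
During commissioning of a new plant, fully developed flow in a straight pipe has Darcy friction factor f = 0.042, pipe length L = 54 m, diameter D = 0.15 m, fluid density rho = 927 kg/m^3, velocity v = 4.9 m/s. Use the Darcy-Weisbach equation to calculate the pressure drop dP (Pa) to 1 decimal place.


dP = f * (L/D) * (rho*v^2/2)
dP = 0.042 * (54/0.15) * (927*4.9^2/2)
L/D = 360.0
rho*v^2/2 = 927*24.01/2 = 11128.635
dP = 0.042 * 360.0 * 11128.635
dP = 168265.0 Pa


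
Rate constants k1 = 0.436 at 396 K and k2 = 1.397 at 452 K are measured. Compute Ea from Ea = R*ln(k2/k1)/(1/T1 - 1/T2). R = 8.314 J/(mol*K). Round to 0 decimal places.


Ea = R * ln(k2/k1) / (1/T1 - 1/T2)
ln(k2/k1) = ln(1.397/0.436) = 1.1644401
1/T1 - 1/T2 = 1/396 - 1/452 = 0.000312863145
Ea = 8.314 * 1.1644401 / 0.000312863145
Ea = 30944 J/mol


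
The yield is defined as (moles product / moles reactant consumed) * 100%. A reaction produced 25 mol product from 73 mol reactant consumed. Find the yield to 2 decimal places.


Yield = (moles product / moles consumed) * 100%
Yield = (25 / 73) * 100
Yield = 0.3425 * 100
Yield = 34.25%


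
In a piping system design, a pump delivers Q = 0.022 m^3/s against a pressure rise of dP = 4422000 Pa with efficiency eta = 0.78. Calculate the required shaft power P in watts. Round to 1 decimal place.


P = Q * dP / eta
P = 0.022 * 4422000 / 0.78
P = 97284.0 / 0.78
P = 124723.1 W


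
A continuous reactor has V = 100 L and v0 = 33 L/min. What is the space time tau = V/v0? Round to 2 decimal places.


tau = V / v0
tau = 100 / 33
tau = 3.03 min


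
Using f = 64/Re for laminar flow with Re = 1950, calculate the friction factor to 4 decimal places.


f = 64 / Re
f = 64 / 1950
f = 0.0328


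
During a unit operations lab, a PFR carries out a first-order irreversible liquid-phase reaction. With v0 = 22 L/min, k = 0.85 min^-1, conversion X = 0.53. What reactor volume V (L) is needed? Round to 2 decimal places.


V = (v0/k) * ln(1/(1-X))
V = (22/0.85) * ln(1/(1-0.53))
V = 25.882353 * ln(2.12766)
V = 25.882353 * 0.755023
V = 19.54 L


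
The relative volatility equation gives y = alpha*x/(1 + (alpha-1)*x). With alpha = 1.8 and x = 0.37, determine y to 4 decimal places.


y = alpha*x / (1 + (alpha-1)*x)
y = 1.8*0.37 / (1 + (1.8-1)*0.37)
y = 0.666 / (1 + 0.296)
y = 0.666 / 1.296
y = 0.5139


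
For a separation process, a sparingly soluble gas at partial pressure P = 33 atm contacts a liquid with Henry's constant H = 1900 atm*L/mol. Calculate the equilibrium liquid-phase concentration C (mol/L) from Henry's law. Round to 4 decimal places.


C = P / H
C = 33 / 1900
C = 0.0174 mol/L


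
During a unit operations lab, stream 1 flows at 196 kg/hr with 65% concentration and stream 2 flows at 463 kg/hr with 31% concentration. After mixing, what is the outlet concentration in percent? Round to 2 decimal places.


Mass balance on solute: F1*x1 + F2*x2 = F3*x3
F3 = F1 + F2 = 196 + 463 = 659 kg/hr
x3 = (F1*x1 + F2*x2)/F3
x3 = (196*0.65 + 463*0.31) / 659
x3 = 41.11%


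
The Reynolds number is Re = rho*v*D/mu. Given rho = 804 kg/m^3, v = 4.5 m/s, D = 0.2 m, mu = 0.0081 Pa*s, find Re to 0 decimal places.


Re = rho * v * D / mu
Re = 804 * 4.5 * 0.2 / 0.0081
Re = 723.6 / 0.0081
Re = 89333


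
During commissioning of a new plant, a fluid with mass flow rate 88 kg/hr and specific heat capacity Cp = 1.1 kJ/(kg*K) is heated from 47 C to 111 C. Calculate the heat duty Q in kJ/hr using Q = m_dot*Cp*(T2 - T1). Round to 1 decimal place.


Q = m_dot * Cp * (T2 - T1)
Q = 88 * 1.1 * (111 - 47)
Q = 88 * 1.1 * 64
Q = 6195.2 kJ/hr


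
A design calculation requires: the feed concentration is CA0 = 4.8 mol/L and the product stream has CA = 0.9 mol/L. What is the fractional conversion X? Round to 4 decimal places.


X = (CA0 - CA) / CA0
X = (4.8 - 0.9) / 4.8
X = 3.9 / 4.8
X = 0.8125


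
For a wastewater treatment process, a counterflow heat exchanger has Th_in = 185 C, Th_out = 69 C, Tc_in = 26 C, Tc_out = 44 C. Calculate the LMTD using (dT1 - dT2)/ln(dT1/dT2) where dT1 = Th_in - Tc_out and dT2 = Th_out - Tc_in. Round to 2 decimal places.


dT1 = Th_in - Tc_out = 185 - 44 = 141
dT2 = Th_out - Tc_in = 69 - 26 = 43
LMTD = (dT1 - dT2) / ln(dT1/dT2)
LMTD = (141 - 43) / ln(141/43)
LMTD = 82.52 K


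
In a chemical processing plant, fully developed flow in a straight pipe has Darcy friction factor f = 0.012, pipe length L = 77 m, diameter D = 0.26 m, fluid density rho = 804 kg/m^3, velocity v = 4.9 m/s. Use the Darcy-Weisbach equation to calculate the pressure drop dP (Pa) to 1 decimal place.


dP = f * (L/D) * (rho*v^2/2)
dP = 0.012 * (77/0.26) * (804*4.9^2/2)
L/D = 296.15384615
rho*v^2/2 = 804*24.01/2 = 9652.02
dP = 0.012 * 296.15384615 * 9652.02
dP = 34301.8 Pa


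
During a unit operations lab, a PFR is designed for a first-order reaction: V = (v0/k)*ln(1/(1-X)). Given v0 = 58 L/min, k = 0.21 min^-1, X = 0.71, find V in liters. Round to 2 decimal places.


V = (v0/k) * ln(1/(1-X))
V = (58/0.21) * ln(1/(1-0.71))
V = 276.190476 * ln(3.448276)
V = 276.190476 * 1.237874
V = 341.89 L


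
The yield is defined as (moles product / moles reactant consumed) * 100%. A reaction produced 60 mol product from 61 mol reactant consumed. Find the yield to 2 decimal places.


Yield = (moles product / moles consumed) * 100%
Yield = (60 / 61) * 100
Yield = 0.9836 * 100
Yield = 98.36%


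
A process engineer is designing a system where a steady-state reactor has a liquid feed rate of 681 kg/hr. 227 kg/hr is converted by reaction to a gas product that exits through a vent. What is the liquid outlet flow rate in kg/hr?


Steady-state mass balance on the main outlet: F_out = F_in - F_removed
F_out = 681 - 227
F_out = 454 kg/hr


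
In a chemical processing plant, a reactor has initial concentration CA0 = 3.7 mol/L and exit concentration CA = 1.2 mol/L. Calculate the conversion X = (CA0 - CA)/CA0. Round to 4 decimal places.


X = (CA0 - CA) / CA0
X = (3.7 - 1.2) / 3.7
X = 2.5 / 3.7
X = 0.6757


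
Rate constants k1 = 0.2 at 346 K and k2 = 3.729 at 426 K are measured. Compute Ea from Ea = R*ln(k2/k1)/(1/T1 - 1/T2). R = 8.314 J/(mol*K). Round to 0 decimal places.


Ea = R * ln(k2/k1) / (1/T1 - 1/T2)
ln(k2/k1) = ln(3.729/0.2) = 2.925578
1/T1 - 1/T2 = 1/346 - 1/426 = 0.00054275557
Ea = 8.314 * 2.925578 / 0.00054275557
Ea = 44814 J/mol


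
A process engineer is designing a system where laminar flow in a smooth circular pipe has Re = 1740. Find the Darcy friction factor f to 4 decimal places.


f = 64 / Re
f = 64 / 1740
f = 0.0368


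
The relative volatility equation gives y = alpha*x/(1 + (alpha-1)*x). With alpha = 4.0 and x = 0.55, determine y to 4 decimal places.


y = alpha*x / (1 + (alpha-1)*x)
y = 4.0*0.55 / (1 + (4.0-1)*0.55)
y = 2.2 / (1 + 1.65)
y = 2.2 / 2.65
y = 0.8302


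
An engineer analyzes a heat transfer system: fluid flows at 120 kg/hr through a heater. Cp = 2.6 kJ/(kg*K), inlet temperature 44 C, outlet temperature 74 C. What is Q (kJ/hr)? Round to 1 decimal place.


Q = m_dot * Cp * (T2 - T1)
Q = 120 * 2.6 * (74 - 44)
Q = 120 * 2.6 * 30
Q = 9360.0 kJ/hr


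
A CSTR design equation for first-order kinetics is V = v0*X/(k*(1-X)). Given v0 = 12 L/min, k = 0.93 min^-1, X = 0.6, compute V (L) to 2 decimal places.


V = v0 * X / (k * (1 - X))
V = 12 * 0.6 / (0.93 * (1 - 0.6))
V = 7.2 / (0.93 * 0.4)
V = 7.2 / 0.372
V = 19.35 L


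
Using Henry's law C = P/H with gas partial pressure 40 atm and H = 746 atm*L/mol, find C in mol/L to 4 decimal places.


C = P / H
C = 40 / 746
C = 0.0536 mol/L


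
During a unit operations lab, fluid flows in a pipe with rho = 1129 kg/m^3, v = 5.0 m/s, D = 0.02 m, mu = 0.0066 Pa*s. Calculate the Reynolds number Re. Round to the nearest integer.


Re = rho * v * D / mu
Re = 1129 * 5.0 * 0.02 / 0.0066
Re = 112.9 / 0.0066
Re = 17106


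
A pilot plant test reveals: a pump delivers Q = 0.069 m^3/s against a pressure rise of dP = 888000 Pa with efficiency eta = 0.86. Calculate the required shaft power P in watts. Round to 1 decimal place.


P = Q * dP / eta
P = 0.069 * 888000 / 0.86
P = 61272.0 / 0.86
P = 71246.5 W


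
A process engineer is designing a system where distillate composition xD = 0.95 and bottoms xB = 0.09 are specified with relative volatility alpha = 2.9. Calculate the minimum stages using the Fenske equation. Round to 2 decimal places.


N_min = ln((xD*(1-xB))/(xB*(1-xD))) / ln(alpha)
Numerator inside ln: 0.8645 / 0.0045 = 192.111111
ln(192.111111) = 5.258074
ln(alpha) = ln(2.9) = 1.064711
N_min = 5.258074 / 1.064711 = 4.94


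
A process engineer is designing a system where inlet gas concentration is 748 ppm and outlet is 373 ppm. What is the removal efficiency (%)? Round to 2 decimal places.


Efficiency = (G_in - G_out) / G_in * 100%
Efficiency = (748 - 373) / 748 * 100
Efficiency = 375 / 748 * 100
Efficiency = 50.13%


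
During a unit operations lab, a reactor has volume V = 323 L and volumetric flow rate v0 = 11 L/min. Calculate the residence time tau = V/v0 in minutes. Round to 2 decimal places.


tau = V / v0
tau = 323 / 11
tau = 29.36 min


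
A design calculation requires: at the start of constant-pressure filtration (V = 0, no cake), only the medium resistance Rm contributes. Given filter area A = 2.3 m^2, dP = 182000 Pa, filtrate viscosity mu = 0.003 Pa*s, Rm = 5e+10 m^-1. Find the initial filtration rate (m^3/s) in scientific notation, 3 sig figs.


rate = A * dP / (mu * Rm)
rate = 2.3 * 182000 / (0.003 * 5e+10)
rate = 418600.0 / 1.500e+08
rate = 2.79e-03 m^3/s


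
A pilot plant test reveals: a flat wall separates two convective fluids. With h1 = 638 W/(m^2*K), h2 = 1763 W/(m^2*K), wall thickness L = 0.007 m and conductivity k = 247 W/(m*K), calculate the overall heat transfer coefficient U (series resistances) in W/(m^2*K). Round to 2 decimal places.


1/U = 1/h1 + L/k + 1/h2
1/U = 1/638 + 0.007/247 + 1/1763
1/U = 0.0015673981 + 2.83401e-05 + 0.000567215
1/U = 0.0021629532
U = 462.33 W/(m^2*K)


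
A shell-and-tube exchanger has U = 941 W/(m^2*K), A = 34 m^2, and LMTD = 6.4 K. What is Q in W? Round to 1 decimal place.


Q = U * A * LMTD
Q = 941 * 34 * 6.4
Q = 204761.6 W


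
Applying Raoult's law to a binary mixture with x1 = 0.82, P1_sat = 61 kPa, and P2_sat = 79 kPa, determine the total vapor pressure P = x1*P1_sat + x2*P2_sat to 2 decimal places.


P = x1*P1_sat + x2*P2_sat
x2 = 1 - x1 = 1 - 0.82 = 0.18
P = 0.82*61 + 0.18*79
P = 50.02 + 14.22
P = 64.24 kPa


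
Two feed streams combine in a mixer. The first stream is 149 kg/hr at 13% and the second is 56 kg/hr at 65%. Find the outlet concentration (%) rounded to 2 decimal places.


Mass balance on solute: F1*x1 + F2*x2 = F3*x3
F3 = F1 + F2 = 149 + 56 = 205 kg/hr
x3 = (F1*x1 + F2*x2)/F3
x3 = (149*0.13 + 56*0.65) / 205
x3 = 27.20%


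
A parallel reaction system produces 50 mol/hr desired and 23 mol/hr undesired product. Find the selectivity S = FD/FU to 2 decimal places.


S = desired product rate / undesired product rate
S = 50 / 23
S = 2.17


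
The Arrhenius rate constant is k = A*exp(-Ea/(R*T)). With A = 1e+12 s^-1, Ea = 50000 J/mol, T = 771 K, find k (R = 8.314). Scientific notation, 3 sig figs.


k = A * exp(-Ea/(R*T))
k = 1e+12 * exp(-50000 / (8.314 * 771))
k = 1e+12 * exp(-7.800198)
k = 4.10e+08


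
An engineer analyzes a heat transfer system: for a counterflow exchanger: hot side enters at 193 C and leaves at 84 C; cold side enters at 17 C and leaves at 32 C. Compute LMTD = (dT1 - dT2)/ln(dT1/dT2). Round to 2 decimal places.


dT1 = Th_in - Tc_out = 193 - 32 = 161
dT2 = Th_out - Tc_in = 84 - 17 = 67
LMTD = (dT1 - dT2) / ln(dT1/dT2)
LMTD = (161 - 67) / ln(161/67)
LMTD = 107.22 K


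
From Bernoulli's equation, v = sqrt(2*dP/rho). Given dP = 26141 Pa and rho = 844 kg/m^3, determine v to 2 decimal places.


v = sqrt(2*dP/rho)
v = sqrt(2*26141/844)
v = sqrt(61.945498)
v = 7.87 m/s


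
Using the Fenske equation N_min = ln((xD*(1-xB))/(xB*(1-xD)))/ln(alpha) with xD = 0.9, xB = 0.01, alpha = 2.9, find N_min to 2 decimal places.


N_min = ln((xD*(1-xB))/(xB*(1-xD))) / ln(alpha)
Numerator inside ln: 0.891 / 0.001 = 891.0
ln(891.0) = 6.792344
ln(alpha) = ln(2.9) = 1.064711
N_min = 6.792344 / 1.064711 = 6.38


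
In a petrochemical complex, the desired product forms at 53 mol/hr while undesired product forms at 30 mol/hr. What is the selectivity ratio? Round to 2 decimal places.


S = desired product rate / undesired product rate
S = 53 / 30
S = 1.77


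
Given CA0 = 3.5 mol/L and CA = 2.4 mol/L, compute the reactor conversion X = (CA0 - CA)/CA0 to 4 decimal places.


X = (CA0 - CA) / CA0
X = (3.5 - 2.4) / 3.5
X = 1.1 / 3.5
X = 0.3143


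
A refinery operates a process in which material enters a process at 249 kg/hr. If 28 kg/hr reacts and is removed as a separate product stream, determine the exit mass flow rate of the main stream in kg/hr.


Steady-state mass balance on the main outlet: F_out = F_in - F_removed
F_out = 249 - 28
F_out = 221 kg/hr


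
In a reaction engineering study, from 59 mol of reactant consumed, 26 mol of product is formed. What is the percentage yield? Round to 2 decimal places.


Yield = (moles product / moles consumed) * 100%
Yield = (26 / 59) * 100
Yield = 0.4407 * 100
Yield = 44.07%


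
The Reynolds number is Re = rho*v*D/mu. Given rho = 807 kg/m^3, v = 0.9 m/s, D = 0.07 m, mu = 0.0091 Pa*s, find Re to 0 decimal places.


Re = rho * v * D / mu
Re = 807 * 0.9 * 0.07 / 0.0091
Re = 50.841 / 0.0091
Re = 5587


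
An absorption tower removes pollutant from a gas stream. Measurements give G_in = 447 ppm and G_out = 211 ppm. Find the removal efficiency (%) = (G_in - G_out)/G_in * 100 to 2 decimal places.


Efficiency = (G_in - G_out) / G_in * 100%
Efficiency = (447 - 211) / 447 * 100
Efficiency = 236 / 447 * 100
Efficiency = 52.80%


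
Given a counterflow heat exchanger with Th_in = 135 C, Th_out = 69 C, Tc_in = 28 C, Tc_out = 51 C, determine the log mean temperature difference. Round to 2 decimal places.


dT1 = Th_in - Tc_out = 135 - 51 = 84
dT2 = Th_out - Tc_in = 69 - 28 = 41
LMTD = (dT1 - dT2) / ln(dT1/dT2)
LMTD = (84 - 41) / ln(84/41)
LMTD = 59.95 K


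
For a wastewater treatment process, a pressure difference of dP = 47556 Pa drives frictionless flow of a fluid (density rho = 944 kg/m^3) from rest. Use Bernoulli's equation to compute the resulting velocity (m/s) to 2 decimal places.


v = sqrt(2*dP/rho)
v = sqrt(2*47556/944)
v = sqrt(100.754237)
v = 10.04 m/s


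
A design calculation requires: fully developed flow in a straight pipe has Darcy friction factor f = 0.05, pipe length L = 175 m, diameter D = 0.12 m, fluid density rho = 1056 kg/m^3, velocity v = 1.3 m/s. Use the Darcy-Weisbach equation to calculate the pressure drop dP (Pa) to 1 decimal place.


dP = f * (L/D) * (rho*v^2/2)
dP = 0.05 * (175/0.12) * (1056*1.3^2/2)
L/D = 1458.33333333
rho*v^2/2 = 1056*1.69/2 = 892.32
dP = 0.05 * 1458.33333333 * 892.32
dP = 65065.0 Pa


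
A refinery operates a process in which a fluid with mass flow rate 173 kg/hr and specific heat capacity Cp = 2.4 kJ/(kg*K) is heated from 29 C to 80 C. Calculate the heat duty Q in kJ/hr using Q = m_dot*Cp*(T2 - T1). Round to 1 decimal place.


Q = m_dot * Cp * (T2 - T1)
Q = 173 * 2.4 * (80 - 29)
Q = 173 * 2.4 * 51
Q = 21175.2 kJ/hr


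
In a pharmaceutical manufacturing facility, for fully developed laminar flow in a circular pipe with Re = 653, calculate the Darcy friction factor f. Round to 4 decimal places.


f = 64 / Re
f = 64 / 653
f = 0.0980


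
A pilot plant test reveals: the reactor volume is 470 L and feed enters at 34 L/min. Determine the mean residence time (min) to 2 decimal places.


tau = V / v0
tau = 470 / 34
tau = 13.82 min


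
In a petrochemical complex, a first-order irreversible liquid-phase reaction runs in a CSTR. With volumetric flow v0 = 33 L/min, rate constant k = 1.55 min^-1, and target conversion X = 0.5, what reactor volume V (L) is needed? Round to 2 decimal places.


V = v0 * X / (k * (1 - X))
V = 33 * 0.5 / (1.55 * (1 - 0.5))
V = 16.5 / (1.55 * 0.5)
V = 16.5 / 0.775
V = 21.29 L


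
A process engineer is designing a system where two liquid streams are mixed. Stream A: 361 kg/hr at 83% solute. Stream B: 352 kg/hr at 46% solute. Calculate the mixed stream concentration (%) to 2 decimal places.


Mass balance on solute: F1*x1 + F2*x2 = F3*x3
F3 = F1 + F2 = 361 + 352 = 713 kg/hr
x3 = (F1*x1 + F2*x2)/F3
x3 = (361*0.83 + 352*0.46) / 713
x3 = 64.73%


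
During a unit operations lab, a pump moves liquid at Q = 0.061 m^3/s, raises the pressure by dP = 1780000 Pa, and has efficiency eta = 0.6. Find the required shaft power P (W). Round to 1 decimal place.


P = Q * dP / eta
P = 0.061 * 1780000 / 0.6
P = 108580.0 / 0.6
P = 180966.7 W


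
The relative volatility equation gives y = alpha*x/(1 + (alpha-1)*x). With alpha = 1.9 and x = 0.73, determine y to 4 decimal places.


y = alpha*x / (1 + (alpha-1)*x)
y = 1.9*0.73 / (1 + (1.9-1)*0.73)
y = 1.387 / (1 + 0.657)
y = 1.387 / 1.657
y = 0.8371


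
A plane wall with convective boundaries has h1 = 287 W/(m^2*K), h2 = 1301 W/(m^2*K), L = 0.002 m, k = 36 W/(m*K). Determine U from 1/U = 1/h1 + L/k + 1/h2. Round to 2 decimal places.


1/U = 1/h1 + L/k + 1/h2
1/U = 1/287 + 0.002/36 + 1/1301
1/U = 0.0034843206 + 5.55556e-05 + 0.0007686395
1/U = 0.0043085157
U = 232.10 W/(m^2*K)


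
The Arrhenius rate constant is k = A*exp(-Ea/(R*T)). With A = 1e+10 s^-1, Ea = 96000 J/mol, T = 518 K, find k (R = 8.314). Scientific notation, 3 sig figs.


k = A * exp(-Ea/(R*T))
k = 1e+10 * exp(-96000 / (8.314 * 518))
k = 1e+10 * exp(-22.291098)
k = 2.08e+00


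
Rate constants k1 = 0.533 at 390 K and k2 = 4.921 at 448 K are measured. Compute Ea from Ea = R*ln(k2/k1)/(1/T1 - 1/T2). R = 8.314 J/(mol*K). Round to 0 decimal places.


Ea = R * ln(k2/k1) / (1/T1 - 1/T2)
ln(k2/k1) = ln(4.921/0.533) = 2.2227456
1/T1 - 1/T2 = 1/390 - 1/448 = 0.000331959707
Ea = 8.314 * 2.2227456 / 0.000331959707
Ea = 55669 J/mol


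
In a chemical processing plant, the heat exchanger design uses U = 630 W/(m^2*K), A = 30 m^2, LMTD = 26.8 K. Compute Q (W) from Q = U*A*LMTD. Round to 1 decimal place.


Q = U * A * LMTD
Q = 630 * 30 * 26.8
Q = 506520.0 W


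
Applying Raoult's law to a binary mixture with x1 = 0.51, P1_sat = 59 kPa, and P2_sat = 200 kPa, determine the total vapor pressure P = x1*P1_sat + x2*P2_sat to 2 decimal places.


P = x1*P1_sat + x2*P2_sat
x2 = 1 - x1 = 1 - 0.51 = 0.49
P = 0.51*59 + 0.49*200
P = 30.09 + 98.0
P = 128.09 kPa


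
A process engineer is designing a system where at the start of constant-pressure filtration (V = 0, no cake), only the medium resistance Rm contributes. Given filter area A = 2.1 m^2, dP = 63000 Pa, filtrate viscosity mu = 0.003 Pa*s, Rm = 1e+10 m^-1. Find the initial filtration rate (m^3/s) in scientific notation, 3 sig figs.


rate = A * dP / (mu * Rm)
rate = 2.1 * 63000 / (0.003 * 1e+10)
rate = 132300.0 / 3.000e+07
rate = 4.41e-03 m^3/s


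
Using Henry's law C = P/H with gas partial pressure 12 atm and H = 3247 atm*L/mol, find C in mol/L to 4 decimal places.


C = P / H
C = 12 / 3247
C = 0.0037 mol/L


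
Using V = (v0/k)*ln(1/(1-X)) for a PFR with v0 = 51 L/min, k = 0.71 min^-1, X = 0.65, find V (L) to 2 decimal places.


V = (v0/k) * ln(1/(1-X))
V = (51/0.71) * ln(1/(1-0.65))
V = 71.830986 * ln(2.857143)
V = 71.830986 * 1.049822
V = 75.41 L


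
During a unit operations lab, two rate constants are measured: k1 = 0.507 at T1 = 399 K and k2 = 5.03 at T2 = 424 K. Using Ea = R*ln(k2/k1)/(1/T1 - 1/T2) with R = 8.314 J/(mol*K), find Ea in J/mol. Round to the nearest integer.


Ea = R * ln(k2/k1) / (1/T1 - 1/T2)
ln(k2/k1) = ln(5.03/0.507) = 2.2946643
1/T1 - 1/T2 = 1/399 - 1/424 = 0.000147775098
Ea = 8.314 * 2.2946643 / 0.000147775098
Ea = 129100 J/mol


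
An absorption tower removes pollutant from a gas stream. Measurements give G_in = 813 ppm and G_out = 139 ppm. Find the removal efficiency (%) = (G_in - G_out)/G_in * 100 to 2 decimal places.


Efficiency = (G_in - G_out) / G_in * 100%
Efficiency = (813 - 139) / 813 * 100
Efficiency = 674 / 813 * 100
Efficiency = 82.90%


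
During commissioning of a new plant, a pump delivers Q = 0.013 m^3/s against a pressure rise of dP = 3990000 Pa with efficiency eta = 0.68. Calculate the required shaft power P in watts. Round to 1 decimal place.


P = Q * dP / eta
P = 0.013 * 3990000 / 0.68
P = 51870.0 / 0.68
P = 76279.4 W


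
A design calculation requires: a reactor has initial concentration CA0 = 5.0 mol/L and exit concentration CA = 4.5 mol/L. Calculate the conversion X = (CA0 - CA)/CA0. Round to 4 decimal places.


X = (CA0 - CA) / CA0
X = (5.0 - 4.5) / 5.0
X = 0.5 / 5.0
X = 0.1000


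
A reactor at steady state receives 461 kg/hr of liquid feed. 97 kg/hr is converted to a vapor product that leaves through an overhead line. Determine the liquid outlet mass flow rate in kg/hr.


Steady-state mass balance on the main outlet: F_out = F_in - F_removed
F_out = 461 - 97
F_out = 364 kg/hr


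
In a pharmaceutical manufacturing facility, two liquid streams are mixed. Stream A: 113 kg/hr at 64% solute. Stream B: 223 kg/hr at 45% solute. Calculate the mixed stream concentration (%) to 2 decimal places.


Mass balance on solute: F1*x1 + F2*x2 = F3*x3
F3 = F1 + F2 = 113 + 223 = 336 kg/hr
x3 = (F1*x1 + F2*x2)/F3
x3 = (113*0.64 + 223*0.45) / 336
x3 = 51.39%


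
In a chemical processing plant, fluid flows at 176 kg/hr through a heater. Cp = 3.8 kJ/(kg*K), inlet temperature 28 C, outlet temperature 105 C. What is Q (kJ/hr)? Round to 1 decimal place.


Q = m_dot * Cp * (T2 - T1)
Q = 176 * 3.8 * (105 - 28)
Q = 176 * 3.8 * 77
Q = 51497.6 kJ/hr


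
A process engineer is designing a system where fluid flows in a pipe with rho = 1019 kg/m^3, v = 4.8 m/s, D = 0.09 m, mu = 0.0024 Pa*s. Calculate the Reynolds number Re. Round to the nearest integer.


Re = rho * v * D / mu
Re = 1019 * 4.8 * 0.09 / 0.0024
Re = 440.208 / 0.0024
Re = 183420


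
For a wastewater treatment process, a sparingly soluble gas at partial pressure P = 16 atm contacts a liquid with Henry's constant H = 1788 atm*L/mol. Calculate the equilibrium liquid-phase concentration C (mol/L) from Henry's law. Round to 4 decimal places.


C = P / H
C = 16 / 1788
C = 0.0089 mol/L


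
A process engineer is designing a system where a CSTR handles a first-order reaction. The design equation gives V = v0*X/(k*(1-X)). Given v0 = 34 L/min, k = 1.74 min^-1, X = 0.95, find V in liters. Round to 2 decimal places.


V = v0 * X / (k * (1 - X))
V = 34 * 0.95 / (1.74 * (1 - 0.95))
V = 32.3 / (1.74 * 0.05)
V = 32.3 / 0.087
V = 371.26 L


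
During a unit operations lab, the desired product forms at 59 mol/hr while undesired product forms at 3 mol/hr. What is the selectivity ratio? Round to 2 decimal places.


S = desired product rate / undesired product rate
S = 59 / 3
S = 19.67


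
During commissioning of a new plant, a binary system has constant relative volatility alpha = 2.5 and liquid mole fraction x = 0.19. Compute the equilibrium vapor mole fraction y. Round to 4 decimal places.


y = alpha*x / (1 + (alpha-1)*x)
y = 2.5*0.19 / (1 + (2.5-1)*0.19)
y = 0.475 / (1 + 0.285)
y = 0.475 / 1.285
y = 0.3696
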